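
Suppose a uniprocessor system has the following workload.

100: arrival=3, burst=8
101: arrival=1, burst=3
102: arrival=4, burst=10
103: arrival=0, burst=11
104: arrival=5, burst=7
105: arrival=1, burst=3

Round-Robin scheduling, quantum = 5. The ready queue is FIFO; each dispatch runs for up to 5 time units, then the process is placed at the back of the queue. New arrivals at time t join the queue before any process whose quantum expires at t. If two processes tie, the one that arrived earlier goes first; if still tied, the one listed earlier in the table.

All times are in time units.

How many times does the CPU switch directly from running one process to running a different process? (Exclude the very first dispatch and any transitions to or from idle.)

Gantt: | 103 0-5 | 101 5-8 | 105 8-11 | 100 11-16 | 102 16-21 | 104 21-26 | 103 26-31 | 100 31-34 | 102 34-39 | 104 39-41 | 103 41-42 |
Completion: 100=34  101=8  102=39  103=42  104=41  105=11
Turnaround (C−A): 100=31  101=7  102=35  103=42  104=36  105=10

10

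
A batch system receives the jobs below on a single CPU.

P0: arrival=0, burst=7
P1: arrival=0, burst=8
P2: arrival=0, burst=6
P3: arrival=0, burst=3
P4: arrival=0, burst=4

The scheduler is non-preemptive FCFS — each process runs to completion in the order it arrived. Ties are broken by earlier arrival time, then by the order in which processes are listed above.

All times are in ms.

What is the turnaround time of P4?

28

Timeline: | P0 0-7 | P1 7-15 | P2 15-21 | P3 21-24 | P4 24-28 |
Completion: P0=7  P1=15  P2=21  P3=24  P4=28
Turnaround (C−A): P0=7  P1=15  P2=21  P3=24  P4=28
Turnaround(P4) = completion − arrival = 28 − 0 = 28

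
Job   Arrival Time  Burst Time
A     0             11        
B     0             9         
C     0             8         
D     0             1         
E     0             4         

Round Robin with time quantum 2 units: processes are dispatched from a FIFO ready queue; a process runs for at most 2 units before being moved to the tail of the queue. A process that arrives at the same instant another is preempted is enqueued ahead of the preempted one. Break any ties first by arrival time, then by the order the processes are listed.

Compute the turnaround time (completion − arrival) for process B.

Schedule: | A 0-2 | B 2-4 | C 4-6 | D 6-7 | E 7-9 | A 9-11 | B 11-13 | C 13-15 | E 15-17 | A 17-19 | B 19-21 | C 21-23 | A 23-25 | B 25-27 | C 27-29 | A 29-31 | B 31-32 | A 32-33 |
Completion: A=33  B=32  C=29  D=7  E=17
Turnaround (C−A): A=33  B=32  C=29  D=7  E=17
Turnaround(B) = completion − arrival = 32 − 0 = 32

32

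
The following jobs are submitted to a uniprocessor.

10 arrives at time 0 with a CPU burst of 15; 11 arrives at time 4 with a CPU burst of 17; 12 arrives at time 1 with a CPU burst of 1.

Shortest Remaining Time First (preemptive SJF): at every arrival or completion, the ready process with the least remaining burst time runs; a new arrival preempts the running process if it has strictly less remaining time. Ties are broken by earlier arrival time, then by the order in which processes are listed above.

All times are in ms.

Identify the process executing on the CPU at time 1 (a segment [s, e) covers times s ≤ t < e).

Schedule: | 10 0-1 | 12 1-2 | 10 2-16 | 11 16-33 |
Completion: 10=16  11=33  12=2

12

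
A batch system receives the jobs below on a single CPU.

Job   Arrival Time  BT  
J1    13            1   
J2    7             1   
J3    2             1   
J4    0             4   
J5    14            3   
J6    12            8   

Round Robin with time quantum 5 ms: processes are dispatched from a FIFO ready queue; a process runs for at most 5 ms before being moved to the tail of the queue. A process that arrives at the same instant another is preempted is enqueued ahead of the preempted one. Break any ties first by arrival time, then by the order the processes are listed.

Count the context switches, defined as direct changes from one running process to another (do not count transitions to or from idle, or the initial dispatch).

4

Gantt: | J4 0-4 | J3 4-5 | idle 5-7 | J2 7-8 | idle 8-12 | J6 12-17 | J1 17-18 | J5 18-21 | J6 21-24 |
Completion: J1=18  J2=8  J3=5  J4=4  J5=21  J6=24
Turnaround (C−A): J1=5  J2=1  J3=3  J4=4  J5=7  J6=12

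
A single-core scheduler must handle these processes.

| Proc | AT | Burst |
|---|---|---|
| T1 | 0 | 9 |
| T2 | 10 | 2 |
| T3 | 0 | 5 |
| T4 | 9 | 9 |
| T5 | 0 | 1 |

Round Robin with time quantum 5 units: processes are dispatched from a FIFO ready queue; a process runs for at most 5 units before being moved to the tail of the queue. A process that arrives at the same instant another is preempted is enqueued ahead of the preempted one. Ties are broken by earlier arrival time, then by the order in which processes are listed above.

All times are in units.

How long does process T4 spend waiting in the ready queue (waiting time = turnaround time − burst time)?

8

Schedule: | T1 0-5 | T3 5-10 | T5 10-11 | T1 11-15 | T4 15-20 | T2 20-22 | T4 22-26 |
Completion: T1=15  T2=22  T3=10  T4=26  T5=11
Waiting(T4) = turnaround − burst = 17 − 9 = 8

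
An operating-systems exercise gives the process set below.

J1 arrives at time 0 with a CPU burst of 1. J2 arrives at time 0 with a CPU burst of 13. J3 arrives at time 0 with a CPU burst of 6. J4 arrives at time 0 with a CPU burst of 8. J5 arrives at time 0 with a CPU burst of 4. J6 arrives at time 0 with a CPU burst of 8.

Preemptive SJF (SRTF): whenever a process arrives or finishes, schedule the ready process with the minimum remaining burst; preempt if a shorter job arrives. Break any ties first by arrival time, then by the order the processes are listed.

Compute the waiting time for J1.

Schedule: | J1 0-1 | J5 1-5 | J3 5-11 | J4 11-19 | J6 19-27 | J2 27-40 |
Completion: J1=1  J2=40  J3=11  J4=19  J5=5  J6=27
Waiting(J1) = turnaround − burst = 1 − 1 = 0

0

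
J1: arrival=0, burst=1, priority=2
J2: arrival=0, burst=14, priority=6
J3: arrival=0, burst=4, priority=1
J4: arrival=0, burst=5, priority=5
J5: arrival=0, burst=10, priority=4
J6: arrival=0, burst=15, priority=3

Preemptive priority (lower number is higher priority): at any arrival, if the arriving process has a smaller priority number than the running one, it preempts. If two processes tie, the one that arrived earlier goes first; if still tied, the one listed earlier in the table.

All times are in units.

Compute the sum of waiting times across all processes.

94

Gantt: | J3 0-4 | J1 4-5 | J6 5-20 | J5 20-30 | J4 30-35 | J2 35-49 |
Completion: J1=5  J2=49  J3=4  J4=35  J5=30  J6=20
Turnaround (C−A): J1=5  J2=49  J3=4  J4=35  J5=30  J6=20
Waiting = turnaround − burst: J1=4, J2=35, J3=0, J4=30, J5=20, J6=5
Total waiting = 4 + 35 + 0 + 30 + 20 + 5 = 94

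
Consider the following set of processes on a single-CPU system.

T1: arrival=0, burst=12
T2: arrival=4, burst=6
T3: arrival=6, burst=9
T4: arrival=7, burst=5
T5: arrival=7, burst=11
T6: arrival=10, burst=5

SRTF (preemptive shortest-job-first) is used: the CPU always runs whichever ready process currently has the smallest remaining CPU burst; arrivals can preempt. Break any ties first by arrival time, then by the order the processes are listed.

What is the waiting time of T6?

5

Timeline: | T1 0-4 | T2 4-10 | T4 10-15 | T6 15-20 | T1 20-28 | T3 28-37 | T5 37-48 |
Completion: T1=28  T2=10  T3=37  T4=15  T5=48  T6=20
Waiting(T6) = turnaround − burst = 10 − 5 = 5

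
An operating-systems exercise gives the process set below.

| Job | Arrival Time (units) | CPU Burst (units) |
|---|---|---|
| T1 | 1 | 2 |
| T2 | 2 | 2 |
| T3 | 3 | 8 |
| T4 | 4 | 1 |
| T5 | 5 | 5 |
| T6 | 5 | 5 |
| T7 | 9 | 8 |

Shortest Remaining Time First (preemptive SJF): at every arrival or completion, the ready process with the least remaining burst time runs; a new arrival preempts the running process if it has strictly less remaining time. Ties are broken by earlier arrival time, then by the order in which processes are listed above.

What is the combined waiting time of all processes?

37

Schedule: | idle 0-1 | T1 1-3 | T2 3-5 | T4 5-6 | T5 6-11 | T6 11-16 | T3 16-24 | T7 24-32 |
Completion: T1=3  T2=5  T3=24  T4=6  T5=11  T6=16  T7=32
Turnaround (C−A): T1=2  T2=3  T3=21  T4=2  T5=6  T6=11  T7=23
Waiting = turnaround − burst: T1=0, T2=1, T3=13, T4=1, T5=1, T6=6, T7=15
Total waiting = 0 + 1 + 13 + 1 + 1 + 6 + 15 = 37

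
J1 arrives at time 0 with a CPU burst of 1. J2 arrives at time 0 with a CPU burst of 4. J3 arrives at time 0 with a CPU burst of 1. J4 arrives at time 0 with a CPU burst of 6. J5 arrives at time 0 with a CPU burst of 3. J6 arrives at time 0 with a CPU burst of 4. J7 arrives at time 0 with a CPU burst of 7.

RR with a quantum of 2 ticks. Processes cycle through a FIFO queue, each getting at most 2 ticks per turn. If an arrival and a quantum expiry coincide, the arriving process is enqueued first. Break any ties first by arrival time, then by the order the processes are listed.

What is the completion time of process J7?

Gantt: | J1 0-1 | J2 1-3 | J3 3-4 | J4 4-6 | J5 6-8 | J6 8-10 | J7 10-12 | J2 12-14 | J4 14-16 | J5 16-17 | J6 17-19 | J7 19-21 | J4 21-23 | J7 23-26 |
Completion: J1=1  J2=14  J3=4  J4=23  J5=17  J6=19  J7=26
Turnaround (C−A): J1=1  J2=14  J3=4  J4=23  J5=17  J6=19  J7=26

26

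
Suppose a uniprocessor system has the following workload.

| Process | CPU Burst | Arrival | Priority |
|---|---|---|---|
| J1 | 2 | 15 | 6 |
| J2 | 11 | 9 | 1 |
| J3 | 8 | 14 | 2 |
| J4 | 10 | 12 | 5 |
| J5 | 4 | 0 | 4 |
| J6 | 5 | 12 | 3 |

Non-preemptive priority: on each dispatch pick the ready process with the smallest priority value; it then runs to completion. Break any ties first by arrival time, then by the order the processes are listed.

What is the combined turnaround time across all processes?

111

Timeline: | J5 0-4 | idle 4-9 | J2 9-20 | J3 20-28 | J6 28-33 | J4 33-43 | J1 43-45 |
Completion: J1=45  J2=20  J3=28  J4=43  J5=4  J6=33
Turnaround (C−A): J1=30  J2=11  J3=14  J4=31  J5=4  J6=21
Turnaround = completion − arrival: J1=30, J2=11, J3=14, J4=31, J5=4, J6=21
Total turnaround = 30 + 11 + 14 + 31 + 4 + 21 = 111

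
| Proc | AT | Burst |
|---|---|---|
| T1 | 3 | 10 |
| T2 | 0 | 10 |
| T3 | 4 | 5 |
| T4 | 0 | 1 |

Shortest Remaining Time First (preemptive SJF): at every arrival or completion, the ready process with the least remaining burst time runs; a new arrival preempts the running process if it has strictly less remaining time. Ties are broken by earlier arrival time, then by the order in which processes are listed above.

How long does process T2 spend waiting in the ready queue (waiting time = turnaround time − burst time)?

6

Gantt: | T4 0-1 | T2 1-4 | T3 4-9 | T2 9-16 | T1 16-26 |
Completion: T1=26  T2=16  T3=9  T4=1
Turnaround (C−A): T1=23  T2=16  T3=5  T4=1
Waiting(T2) = turnaround − burst = 16 − 10 = 6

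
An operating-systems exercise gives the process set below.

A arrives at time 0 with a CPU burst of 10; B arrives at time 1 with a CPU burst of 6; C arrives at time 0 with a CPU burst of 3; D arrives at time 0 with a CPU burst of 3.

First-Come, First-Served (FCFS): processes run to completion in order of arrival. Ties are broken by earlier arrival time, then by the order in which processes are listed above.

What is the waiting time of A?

0

Gantt: | A 0-10 | C 10-13 | D 13-16 | B 16-22 |
Completion: A=10  B=22  C=13  D=16
Waiting(A) = turnaround − burst = 10 − 10 = 0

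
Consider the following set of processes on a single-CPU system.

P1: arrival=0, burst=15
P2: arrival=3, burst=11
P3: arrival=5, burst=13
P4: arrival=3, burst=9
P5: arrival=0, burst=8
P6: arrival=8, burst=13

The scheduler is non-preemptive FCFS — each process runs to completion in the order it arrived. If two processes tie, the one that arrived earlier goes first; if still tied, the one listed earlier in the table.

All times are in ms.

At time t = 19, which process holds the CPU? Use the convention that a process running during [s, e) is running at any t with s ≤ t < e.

P5

Gantt: | P1 0-15 | P5 15-23 | P2 23-34 | P4 34-43 | P3 43-56 | P6 56-69 |
Completion: P1=15  P2=34  P3=56  P4=43  P5=23  P6=69
Turnaround (C−A): P1=15  P2=31  P3=51  P4=40  P5=23  P6=61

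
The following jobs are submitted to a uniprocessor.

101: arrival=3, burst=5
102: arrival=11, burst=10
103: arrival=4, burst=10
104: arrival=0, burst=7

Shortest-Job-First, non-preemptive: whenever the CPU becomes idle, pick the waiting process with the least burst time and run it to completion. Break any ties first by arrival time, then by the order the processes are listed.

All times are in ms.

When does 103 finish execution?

Gantt: | 104 0-7 | 101 7-12 | 103 12-22 | 102 22-32 |
Completion: 101=12  102=32  103=22  104=7
Turnaround (C−A): 101=9  102=21  103=18  104=7

22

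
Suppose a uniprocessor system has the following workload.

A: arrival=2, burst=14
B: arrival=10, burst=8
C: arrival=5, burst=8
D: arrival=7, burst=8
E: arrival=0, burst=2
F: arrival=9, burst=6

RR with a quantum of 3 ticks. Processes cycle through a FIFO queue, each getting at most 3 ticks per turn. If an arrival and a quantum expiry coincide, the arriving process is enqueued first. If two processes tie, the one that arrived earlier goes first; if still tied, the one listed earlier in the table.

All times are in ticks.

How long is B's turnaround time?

Gantt: | E 0-2 | A 2-5 | C 5-8 | A 8-11 | D 11-14 | C 14-17 | F 17-20 | B 20-23 | A 23-26 | D 26-29 | C 29-31 | F 31-34 | B 34-37 | A 37-40 | D 40-42 | B 42-44 | A 44-46 |
Completion: A=46  B=44  C=31  D=42  E=2  F=34
Turnaround (C−A): A=44  B=34  C=26  D=35  E=2  F=25
Turnaround(B) = completion − arrival = 44 − 10 = 34

34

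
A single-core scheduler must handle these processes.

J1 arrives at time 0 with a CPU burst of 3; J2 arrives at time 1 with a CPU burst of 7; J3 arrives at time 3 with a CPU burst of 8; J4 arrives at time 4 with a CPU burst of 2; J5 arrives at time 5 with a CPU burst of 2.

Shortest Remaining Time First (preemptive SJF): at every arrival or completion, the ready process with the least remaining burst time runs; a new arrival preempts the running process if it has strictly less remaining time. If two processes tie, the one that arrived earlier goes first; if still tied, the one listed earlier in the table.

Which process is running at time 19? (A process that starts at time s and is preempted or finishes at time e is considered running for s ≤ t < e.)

Timeline: | J1 0-3 | J2 3-4 | J4 4-6 | J5 6-8 | J2 8-14 | J3 14-22 |
Completion: J1=3  J2=14  J3=22  J4=6  J5=8

J3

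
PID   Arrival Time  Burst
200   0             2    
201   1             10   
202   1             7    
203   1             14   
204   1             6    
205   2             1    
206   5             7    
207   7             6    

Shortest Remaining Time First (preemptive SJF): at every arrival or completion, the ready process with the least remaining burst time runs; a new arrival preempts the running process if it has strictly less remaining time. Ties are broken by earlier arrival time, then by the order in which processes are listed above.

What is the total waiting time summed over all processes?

101

Schedule: | 200 0-2 | 205 2-3 | 204 3-9 | 207 9-15 | 202 15-22 | 206 22-29 | 201 29-39 | 203 39-53 |
Completion: 200=2  201=39  202=22  203=53  204=9  205=3  206=29  207=15
Turnaround (C−A): 200=2  201=38  202=21  203=52  204=8  205=1  206=24  207=8
Waiting = turnaround − burst: 200=0, 201=28, 202=14, 203=38, 204=2, 205=0, 206=17, 207=2
Total waiting = 0 + 28 + 14 + 38 + 2 + 0 + 17 + 2 = 101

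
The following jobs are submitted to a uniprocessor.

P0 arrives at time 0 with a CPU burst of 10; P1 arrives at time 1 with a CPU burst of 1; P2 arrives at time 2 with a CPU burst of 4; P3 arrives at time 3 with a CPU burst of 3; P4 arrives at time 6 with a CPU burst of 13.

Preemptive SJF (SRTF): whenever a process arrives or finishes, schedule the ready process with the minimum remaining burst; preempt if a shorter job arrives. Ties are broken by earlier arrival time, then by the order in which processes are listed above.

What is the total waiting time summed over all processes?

23

Timeline: | P0 0-1 | P1 1-2 | P2 2-6 | P3 6-9 | P0 9-18 | P4 18-31 |
Completion: P0=18  P1=2  P2=6  P3=9  P4=31
Waiting = turnaround − burst: P0=8, P1=0, P2=0, P3=3, P4=12
Total waiting = 8 + 0 + 0 + 3 + 12 = 23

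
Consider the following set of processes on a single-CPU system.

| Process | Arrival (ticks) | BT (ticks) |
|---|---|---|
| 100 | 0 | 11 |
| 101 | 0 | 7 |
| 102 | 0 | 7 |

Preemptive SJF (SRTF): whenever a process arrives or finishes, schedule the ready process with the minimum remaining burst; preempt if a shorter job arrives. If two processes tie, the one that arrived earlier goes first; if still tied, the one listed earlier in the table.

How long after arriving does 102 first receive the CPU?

7

Schedule: | 101 0-7 | 102 7-14 | 100 14-25 |
Completion: 100=25  101=7  102=14
Turnaround (C−A): 100=25  101=7  102=14
Response(102) = first start − arrival = 7 − 0 = 7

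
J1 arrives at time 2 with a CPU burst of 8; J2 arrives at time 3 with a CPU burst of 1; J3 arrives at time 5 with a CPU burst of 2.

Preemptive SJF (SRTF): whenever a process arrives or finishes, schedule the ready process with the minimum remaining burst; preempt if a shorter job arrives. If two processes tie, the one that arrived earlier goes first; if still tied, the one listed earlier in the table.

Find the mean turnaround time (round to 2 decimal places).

4.67

Timeline: | idle 0-2 | J1 2-3 | J2 3-4 | J1 4-5 | J3 5-7 | J1 7-13 |
Completion: J1=13  J2=4  J3=7
Turnaround (C−A): J1=11  J2=1  J3=2
Turnaround times: J1=11, J2=1, J3=2
Average turnaround = (11+1+2) / 3 = 14/3 = 4.67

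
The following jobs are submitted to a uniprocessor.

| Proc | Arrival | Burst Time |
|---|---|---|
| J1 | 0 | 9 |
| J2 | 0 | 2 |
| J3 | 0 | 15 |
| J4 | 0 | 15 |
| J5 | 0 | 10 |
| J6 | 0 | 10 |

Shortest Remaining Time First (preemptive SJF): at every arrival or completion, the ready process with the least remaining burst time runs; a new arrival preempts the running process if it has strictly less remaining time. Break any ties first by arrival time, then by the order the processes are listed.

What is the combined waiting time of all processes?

Timeline: | J2 0-2 | J1 2-11 | J5 11-21 | J6 21-31 | J3 31-46 | J4 46-61 |
Completion: J1=11  J2=2  J3=46  J4=61  J5=21  J6=31
Waiting = turnaround − burst: J1=2, J2=0, J3=31, J4=46, J5=11, J6=21
Total waiting = 2 + 0 + 31 + 46 + 11 + 21 = 111

111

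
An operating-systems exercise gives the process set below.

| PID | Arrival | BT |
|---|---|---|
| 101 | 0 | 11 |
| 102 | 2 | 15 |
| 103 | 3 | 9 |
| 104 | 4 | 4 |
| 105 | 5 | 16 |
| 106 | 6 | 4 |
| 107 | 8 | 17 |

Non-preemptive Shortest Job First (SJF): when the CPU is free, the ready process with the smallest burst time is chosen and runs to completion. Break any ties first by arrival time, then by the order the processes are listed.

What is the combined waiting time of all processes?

Schedule: | 101 0-11 | 104 11-15 | 106 15-19 | 103 19-28 | 102 28-43 | 105 43-59 | 107 59-76 |
Completion: 101=11  102=43  103=28  104=15  105=59  106=19  107=76
Waiting = turnaround − burst: 101=0, 102=26, 103=16, 104=7, 105=38, 106=9, 107=51
Total waiting = 0 + 26 + 16 + 7 + 38 + 9 + 51 = 147

147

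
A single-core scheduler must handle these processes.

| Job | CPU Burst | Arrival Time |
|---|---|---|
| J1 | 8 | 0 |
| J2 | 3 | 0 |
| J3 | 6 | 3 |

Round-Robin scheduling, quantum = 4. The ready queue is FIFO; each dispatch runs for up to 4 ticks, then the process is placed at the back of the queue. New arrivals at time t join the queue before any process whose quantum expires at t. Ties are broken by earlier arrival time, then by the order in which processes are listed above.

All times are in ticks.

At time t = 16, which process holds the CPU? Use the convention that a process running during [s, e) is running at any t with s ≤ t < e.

J3

Timeline: | J1 0-4 | J2 4-7 | J3 7-11 | J1 11-15 | J3 15-17 |
Completion: J1=15  J2=7  J3=17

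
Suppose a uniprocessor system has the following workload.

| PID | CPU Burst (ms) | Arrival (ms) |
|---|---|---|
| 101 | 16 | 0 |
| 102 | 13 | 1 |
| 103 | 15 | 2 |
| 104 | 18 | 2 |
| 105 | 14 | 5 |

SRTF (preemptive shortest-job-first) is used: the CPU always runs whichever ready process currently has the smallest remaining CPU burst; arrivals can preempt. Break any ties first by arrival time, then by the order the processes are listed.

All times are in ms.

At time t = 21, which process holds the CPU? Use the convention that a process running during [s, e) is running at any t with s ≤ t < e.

105

Schedule: | 101 0-1 | 102 1-14 | 105 14-28 | 101 28-43 | 103 43-58 | 104 58-76 |
Completion: 101=43  102=14  103=58  104=76  105=28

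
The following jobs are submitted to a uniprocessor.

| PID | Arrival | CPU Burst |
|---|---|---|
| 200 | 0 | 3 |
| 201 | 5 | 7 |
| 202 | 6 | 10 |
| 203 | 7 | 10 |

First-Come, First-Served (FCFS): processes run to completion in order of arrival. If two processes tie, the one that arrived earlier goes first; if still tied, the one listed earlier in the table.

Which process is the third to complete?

202

Timeline: | 200 0-3 | idle 3-5 | 201 5-12 | 202 12-22 | 203 22-32 |
Completion: 200=3  201=12  202=22  203=32
Finish order: 200 → 201 → 202 → 203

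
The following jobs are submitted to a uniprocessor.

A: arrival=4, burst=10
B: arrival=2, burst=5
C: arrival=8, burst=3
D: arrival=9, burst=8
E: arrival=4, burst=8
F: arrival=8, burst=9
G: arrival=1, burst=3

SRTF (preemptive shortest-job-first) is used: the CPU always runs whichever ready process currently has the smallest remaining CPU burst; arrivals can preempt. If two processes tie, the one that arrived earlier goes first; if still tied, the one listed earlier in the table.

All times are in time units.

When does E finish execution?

Schedule: | idle 0-1 | G 1-4 | B 4-9 | C 9-12 | E 12-20 | D 20-28 | F 28-37 | A 37-47 |
Completion: A=47  B=9  C=12  D=28  E=20  F=37  G=4
Turnaround (C−A): A=43  B=7  C=4  D=19  E=16  F=29  G=3

20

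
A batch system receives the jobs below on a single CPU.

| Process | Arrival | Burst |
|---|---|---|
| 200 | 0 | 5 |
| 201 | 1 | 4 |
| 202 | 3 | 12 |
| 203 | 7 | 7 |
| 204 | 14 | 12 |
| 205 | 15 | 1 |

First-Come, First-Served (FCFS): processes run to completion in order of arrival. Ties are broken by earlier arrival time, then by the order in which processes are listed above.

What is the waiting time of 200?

0

Schedule: | 200 0-5 | 201 5-9 | 202 9-21 | 203 21-28 | 204 28-40 | 205 40-41 |
Completion: 200=5  201=9  202=21  203=28  204=40  205=41
Turnaround (C−A): 200=5  201=8  202=18  203=21  204=26  205=26
Waiting(200) = turnaround − burst = 5 − 5 = 0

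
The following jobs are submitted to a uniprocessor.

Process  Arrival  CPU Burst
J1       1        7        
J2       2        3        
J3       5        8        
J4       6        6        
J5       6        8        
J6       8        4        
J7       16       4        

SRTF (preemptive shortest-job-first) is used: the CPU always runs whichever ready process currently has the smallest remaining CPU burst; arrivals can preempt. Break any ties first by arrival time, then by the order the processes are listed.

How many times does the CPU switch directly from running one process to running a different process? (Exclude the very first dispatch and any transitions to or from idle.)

Schedule: | idle 0-1 | J1 1-2 | J2 2-5 | J1 5-11 | J6 11-15 | J4 15-16 | J7 16-20 | J4 20-25 | J3 25-33 | J5 33-41 |
Completion: J1=11  J2=5  J3=33  J4=25  J5=41  J6=15  J7=20

8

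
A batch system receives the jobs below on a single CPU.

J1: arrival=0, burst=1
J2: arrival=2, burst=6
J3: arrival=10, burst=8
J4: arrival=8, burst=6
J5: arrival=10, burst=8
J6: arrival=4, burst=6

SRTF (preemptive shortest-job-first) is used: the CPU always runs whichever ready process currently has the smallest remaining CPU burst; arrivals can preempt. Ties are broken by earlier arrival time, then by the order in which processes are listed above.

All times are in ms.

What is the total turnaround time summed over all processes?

Timeline: | J1 0-1 | idle 1-2 | J2 2-8 | J6 8-14 | J4 14-20 | J3 20-28 | J5 28-36 |
Completion: J1=1  J2=8  J3=28  J4=20  J5=36  J6=14
Turnaround = completion − arrival: J1=1, J2=6, J3=18, J4=12, J5=26, J6=10
Total turnaround = 1 + 6 + 18 + 12 + 26 + 10 = 73

73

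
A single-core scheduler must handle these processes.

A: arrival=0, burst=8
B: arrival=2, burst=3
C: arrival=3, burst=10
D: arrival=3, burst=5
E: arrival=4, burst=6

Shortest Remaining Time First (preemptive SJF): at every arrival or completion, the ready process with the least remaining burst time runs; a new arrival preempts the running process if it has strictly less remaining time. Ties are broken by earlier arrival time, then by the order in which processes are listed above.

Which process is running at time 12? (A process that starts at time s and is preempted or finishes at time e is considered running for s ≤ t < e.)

Timeline: | A 0-2 | B 2-5 | D 5-10 | A 10-16 | E 16-22 | C 22-32 |
Completion: A=16  B=5  C=32  D=10  E=22
Turnaround (C−A): A=16  B=3  C=29  D=7  E=18

A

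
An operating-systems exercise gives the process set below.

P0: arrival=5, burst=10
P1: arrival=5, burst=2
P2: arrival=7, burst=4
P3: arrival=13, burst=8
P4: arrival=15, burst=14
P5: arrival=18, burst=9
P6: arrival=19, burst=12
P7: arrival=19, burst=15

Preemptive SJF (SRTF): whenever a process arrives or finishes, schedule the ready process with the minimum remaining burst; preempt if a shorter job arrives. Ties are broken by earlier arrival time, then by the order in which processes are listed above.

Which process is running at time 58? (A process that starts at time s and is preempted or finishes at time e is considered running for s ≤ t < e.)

P4

Gantt: | idle 0-5 | P1 5-7 | P2 7-11 | P0 11-21 | P3 21-29 | P5 29-38 | P6 38-50 | P4 50-64 | P7 64-79 |
Completion: P0=21  P1=7  P2=11  P3=29  P4=64  P5=38  P6=50  P7=79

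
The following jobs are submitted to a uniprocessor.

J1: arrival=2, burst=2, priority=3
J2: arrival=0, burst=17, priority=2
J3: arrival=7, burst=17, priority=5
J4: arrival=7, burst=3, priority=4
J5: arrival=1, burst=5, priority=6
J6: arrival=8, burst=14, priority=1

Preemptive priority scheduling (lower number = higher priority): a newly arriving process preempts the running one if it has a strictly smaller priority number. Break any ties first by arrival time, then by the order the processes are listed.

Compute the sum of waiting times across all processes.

Timeline: | J2 0-8 | J6 8-22 | J2 22-31 | J1 31-33 | J4 33-36 | J3 36-53 | J5 53-58 |
Completion: J1=33  J2=31  J3=53  J4=36  J5=58  J6=22
Turnaround (C−A): J1=31  J2=31  J3=46  J4=29  J5=57  J6=14
Waiting = turnaround − burst: J1=29, J2=14, J3=29, J4=26, J5=52, J6=0
Total waiting = 29 + 14 + 29 + 26 + 52 + 0 = 150

150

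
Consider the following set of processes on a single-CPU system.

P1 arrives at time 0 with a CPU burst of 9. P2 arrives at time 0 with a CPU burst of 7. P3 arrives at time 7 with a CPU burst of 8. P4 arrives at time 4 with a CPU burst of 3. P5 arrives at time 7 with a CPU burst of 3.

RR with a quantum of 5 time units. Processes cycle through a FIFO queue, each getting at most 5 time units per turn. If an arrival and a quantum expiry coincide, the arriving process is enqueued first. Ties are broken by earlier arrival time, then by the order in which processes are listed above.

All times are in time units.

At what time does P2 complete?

27

Schedule: | P1 0-5 | P2 5-10 | P4 10-13 | P1 13-17 | P3 17-22 | P5 22-25 | P2 25-27 | P3 27-30 |
Completion: P1=17  P2=27  P3=30  P4=13  P5=25
Turnaround (C−A): P1=17  P2=27  P3=23  P4=9  P5=18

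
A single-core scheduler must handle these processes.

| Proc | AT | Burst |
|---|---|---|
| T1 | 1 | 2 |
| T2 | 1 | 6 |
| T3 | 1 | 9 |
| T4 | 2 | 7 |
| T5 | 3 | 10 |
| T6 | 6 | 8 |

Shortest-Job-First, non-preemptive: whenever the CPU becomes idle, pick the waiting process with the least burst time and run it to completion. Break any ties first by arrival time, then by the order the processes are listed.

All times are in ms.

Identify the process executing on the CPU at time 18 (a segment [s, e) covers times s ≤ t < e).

T6

Timeline: | idle 0-1 | T1 1-3 | T2 3-9 | T4 9-16 | T6 16-24 | T3 24-33 | T5 33-43 |
Completion: T1=3  T2=9  T3=33  T4=16  T5=43  T6=24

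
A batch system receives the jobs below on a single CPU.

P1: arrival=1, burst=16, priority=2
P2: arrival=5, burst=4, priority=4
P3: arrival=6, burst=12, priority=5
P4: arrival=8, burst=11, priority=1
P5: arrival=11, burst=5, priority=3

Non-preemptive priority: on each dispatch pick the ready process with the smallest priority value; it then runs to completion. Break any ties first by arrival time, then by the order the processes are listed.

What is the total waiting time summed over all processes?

Gantt: | idle 0-1 | P1 1-17 | P4 17-28 | P5 28-33 | P2 33-37 | P3 37-49 |
Completion: P1=17  P2=37  P3=49  P4=28  P5=33
Waiting = turnaround − burst: P1=0, P2=28, P3=31, P4=9, P5=17
Total waiting = 0 + 28 + 31 + 9 + 17 = 85

85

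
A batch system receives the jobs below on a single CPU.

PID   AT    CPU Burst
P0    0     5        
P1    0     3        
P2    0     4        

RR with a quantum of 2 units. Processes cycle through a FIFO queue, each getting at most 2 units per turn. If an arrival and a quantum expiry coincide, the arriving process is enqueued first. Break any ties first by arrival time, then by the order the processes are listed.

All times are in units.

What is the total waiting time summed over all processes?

Timeline: | P0 0-2 | P1 2-4 | P2 4-6 | P0 6-8 | P1 8-9 | P2 9-11 | P0 11-12 |
Completion: P0=12  P1=9  P2=11
Turnaround (C−A): P0=12  P1=9  P2=11
Waiting = turnaround − burst: P0=7, P1=6, P2=7
Total waiting = 7 + 6 + 7 = 20

20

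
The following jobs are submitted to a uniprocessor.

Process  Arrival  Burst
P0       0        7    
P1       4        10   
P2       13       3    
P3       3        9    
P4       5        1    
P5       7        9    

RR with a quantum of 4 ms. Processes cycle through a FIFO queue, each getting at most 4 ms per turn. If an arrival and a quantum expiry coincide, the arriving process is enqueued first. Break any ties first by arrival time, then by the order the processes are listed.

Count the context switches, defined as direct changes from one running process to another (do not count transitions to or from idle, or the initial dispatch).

12

Gantt: | P0 0-4 | P3 4-8 | P1 8-12 | P0 12-15 | P4 15-16 | P5 16-20 | P3 20-24 | P1 24-28 | P2 28-31 | P5 31-35 | P3 35-36 | P1 36-38 | P5 38-39 |
Completion: P0=15  P1=38  P2=31  P3=36  P4=16  P5=39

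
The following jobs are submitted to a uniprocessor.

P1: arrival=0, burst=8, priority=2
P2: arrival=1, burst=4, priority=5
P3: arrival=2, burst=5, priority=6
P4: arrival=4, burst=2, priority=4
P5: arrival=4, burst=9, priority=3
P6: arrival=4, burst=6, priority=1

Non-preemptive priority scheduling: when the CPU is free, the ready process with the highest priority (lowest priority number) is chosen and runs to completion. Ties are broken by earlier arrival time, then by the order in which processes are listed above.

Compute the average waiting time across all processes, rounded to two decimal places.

14.00

Timeline: | P1 0-8 | P6 8-14 | P5 14-23 | P4 23-25 | P2 25-29 | P3 29-34 |
Completion: P1=8  P2=29  P3=34  P4=25  P5=23  P6=14
Waiting times: P1=0, P2=24, P3=27, P4=19, P5=10, P6=4
Average waiting = (0+24+27+19+10+4) / 6 = 84/6 = 14.00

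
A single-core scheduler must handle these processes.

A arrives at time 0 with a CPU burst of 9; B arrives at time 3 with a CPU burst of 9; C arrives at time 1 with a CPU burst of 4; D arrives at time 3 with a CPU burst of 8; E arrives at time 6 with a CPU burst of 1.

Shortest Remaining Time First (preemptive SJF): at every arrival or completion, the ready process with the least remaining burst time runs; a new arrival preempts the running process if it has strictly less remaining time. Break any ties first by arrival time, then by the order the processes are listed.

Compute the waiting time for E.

0

Gantt: | A 0-1 | C 1-5 | A 5-6 | E 6-7 | A 7-14 | D 14-22 | B 22-31 |
Completion: A=14  B=31  C=5  D=22  E=7
Waiting(E) = turnaround − burst = 1 − 1 = 0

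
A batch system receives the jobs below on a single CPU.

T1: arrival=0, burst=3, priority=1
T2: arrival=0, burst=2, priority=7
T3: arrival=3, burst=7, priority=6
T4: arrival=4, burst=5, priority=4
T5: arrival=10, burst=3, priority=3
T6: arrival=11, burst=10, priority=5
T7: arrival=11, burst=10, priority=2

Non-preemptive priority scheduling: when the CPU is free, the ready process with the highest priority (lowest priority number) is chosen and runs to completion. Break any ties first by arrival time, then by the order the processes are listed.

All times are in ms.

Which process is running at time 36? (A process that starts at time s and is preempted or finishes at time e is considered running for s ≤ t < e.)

T6

Gantt: | T1 0-3 | T3 3-10 | T5 10-13 | T7 13-23 | T4 23-28 | T6 28-38 | T2 38-40 |
Completion: T1=3  T2=40  T3=10  T4=28  T5=13  T6=38  T7=23
Turnaround (C−A): T1=3  T2=40  T3=7  T4=24  T5=3  T6=27  T7=12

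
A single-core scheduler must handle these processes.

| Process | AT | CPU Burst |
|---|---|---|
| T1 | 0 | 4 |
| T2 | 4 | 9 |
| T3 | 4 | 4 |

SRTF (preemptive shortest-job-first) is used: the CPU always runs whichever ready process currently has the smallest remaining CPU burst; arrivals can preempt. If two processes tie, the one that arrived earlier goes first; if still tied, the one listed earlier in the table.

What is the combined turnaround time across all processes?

21

Schedule: | T1 0-4 | T3 4-8 | T2 8-17 |
Completion: T1=4  T2=17  T3=8
Turnaround (C−A): T1=4  T2=13  T3=4
Turnaround = completion − arrival: T1=4, T2=13, T3=4
Total turnaround = 4 + 13 + 4 = 21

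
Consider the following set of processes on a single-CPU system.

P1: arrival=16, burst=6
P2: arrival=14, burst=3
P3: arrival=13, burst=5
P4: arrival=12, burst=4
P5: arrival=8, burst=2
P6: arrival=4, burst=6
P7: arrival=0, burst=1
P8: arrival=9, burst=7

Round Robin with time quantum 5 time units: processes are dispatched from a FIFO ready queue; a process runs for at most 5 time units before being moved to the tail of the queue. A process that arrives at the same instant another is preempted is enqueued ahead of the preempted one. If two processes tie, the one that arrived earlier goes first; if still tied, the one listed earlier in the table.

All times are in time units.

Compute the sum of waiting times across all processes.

68

Timeline: | P7 0-1 | idle 1-4 | P6 4-9 | P5 9-11 | P8 11-16 | P6 16-17 | P4 17-21 | P3 21-26 | P2 26-29 | P1 29-34 | P8 34-36 | P1 36-37 |
Completion: P1=37  P2=29  P3=26  P4=21  P5=11  P6=17  P7=1  P8=36
Turnaround (C−A): P1=21  P2=15  P3=13  P4=9  P5=3  P6=13  P7=1  P8=27
Waiting = turnaround − burst: P1=15, P2=12, P3=8, P4=5, P5=1, P6=7, P7=0, P8=20
Total waiting = 15 + 12 + 8 + 5 + 1 + 7 + 0 + 20 = 68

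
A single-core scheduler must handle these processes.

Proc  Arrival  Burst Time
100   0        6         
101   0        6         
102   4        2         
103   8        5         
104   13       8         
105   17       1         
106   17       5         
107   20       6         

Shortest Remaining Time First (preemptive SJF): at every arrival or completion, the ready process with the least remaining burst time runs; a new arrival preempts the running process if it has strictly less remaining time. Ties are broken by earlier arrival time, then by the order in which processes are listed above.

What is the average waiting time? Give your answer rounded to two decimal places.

5.25

Timeline: | 100 0-6 | 102 6-8 | 103 8-13 | 101 13-17 | 105 17-18 | 101 18-20 | 106 20-25 | 107 25-31 | 104 31-39 |
Completion: 100=6  101=20  102=8  103=13  104=39  105=18  106=25  107=31
Turnaround (C−A): 100=6  101=20  102=4  103=5  104=26  105=1  106=8  107=11
Waiting times: 100=0, 101=14, 102=2, 103=0, 104=18, 105=0, 106=3, 107=5
Average waiting = (0+14+2+0+18+0+3+5) / 8 = 42/8 = 5.25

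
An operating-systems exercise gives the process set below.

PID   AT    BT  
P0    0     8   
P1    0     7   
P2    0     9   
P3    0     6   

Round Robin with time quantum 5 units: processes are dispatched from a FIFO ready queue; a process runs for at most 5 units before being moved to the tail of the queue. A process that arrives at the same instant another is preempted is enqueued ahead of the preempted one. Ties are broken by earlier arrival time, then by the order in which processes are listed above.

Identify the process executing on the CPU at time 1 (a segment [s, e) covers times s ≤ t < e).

Timeline: | P0 0-5 | P1 5-10 | P2 10-15 | P3 15-20 | P0 20-23 | P1 23-25 | P2 25-29 | P3 29-30 |
Completion: P0=23  P1=25  P2=29  P3=30

P0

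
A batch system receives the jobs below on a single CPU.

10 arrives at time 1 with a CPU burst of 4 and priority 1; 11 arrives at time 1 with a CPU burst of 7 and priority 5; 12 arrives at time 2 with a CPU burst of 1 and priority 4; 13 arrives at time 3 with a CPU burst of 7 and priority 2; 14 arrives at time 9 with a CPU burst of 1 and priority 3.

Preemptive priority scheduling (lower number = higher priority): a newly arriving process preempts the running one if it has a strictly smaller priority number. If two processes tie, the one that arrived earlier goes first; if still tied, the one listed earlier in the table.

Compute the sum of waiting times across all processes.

29

Schedule: | idle 0-1 | 10 1-5 | 13 5-12 | 14 12-13 | 12 13-14 | 11 14-21 |
Completion: 10=5  11=21  12=14  13=12  14=13
Waiting = turnaround − burst: 10=0, 11=13, 12=11, 13=2, 14=3
Total waiting = 0 + 13 + 11 + 2 + 3 = 29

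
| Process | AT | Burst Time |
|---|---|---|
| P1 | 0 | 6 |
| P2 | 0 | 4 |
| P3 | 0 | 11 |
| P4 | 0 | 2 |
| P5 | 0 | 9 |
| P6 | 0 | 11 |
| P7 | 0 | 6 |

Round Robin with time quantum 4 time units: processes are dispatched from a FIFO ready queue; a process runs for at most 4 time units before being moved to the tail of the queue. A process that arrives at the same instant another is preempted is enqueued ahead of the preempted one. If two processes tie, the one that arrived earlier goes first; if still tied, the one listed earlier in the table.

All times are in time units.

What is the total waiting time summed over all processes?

Schedule: | P1 0-4 | P2 4-8 | P3 8-12 | P4 12-14 | P5 14-18 | P6 18-22 | P7 22-26 | P1 26-28 | P3 28-32 | P5 32-36 | P6 36-40 | P7 40-42 | P3 42-45 | P5 45-46 | P6 46-49 |
Completion: P1=28  P2=8  P3=45  P4=14  P5=46  P6=49  P7=42
Turnaround (C−A): P1=28  P2=8  P3=45  P4=14  P5=46  P6=49  P7=42
Waiting = turnaround − burst: P1=22, P2=4, P3=34, P4=12, P5=37, P6=38, P7=36
Total waiting = 22 + 4 + 34 + 12 + 37 + 38 + 36 = 183

183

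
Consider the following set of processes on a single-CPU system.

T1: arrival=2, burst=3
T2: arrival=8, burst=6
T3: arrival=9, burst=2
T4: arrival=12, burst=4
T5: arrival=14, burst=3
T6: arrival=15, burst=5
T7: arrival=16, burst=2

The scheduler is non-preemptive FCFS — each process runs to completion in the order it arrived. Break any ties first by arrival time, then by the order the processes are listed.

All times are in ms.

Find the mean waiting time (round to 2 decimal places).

5.00

Gantt: | idle 0-2 | T1 2-5 | idle 5-8 | T2 8-14 | T3 14-16 | T4 16-20 | T5 20-23 | T6 23-28 | T7 28-30 |
Completion: T1=5  T2=14  T3=16  T4=20  T5=23  T6=28  T7=30
Turnaround (C−A): T1=3  T2=6  T3=7  T4=8  T5=9  T6=13  T7=14
Waiting times: T1=0, T2=0, T3=5, T4=4, T5=6, T6=8, T7=12
Average waiting = (0+0+5+4+6+8+12) / 7 = 35/7 = 5.00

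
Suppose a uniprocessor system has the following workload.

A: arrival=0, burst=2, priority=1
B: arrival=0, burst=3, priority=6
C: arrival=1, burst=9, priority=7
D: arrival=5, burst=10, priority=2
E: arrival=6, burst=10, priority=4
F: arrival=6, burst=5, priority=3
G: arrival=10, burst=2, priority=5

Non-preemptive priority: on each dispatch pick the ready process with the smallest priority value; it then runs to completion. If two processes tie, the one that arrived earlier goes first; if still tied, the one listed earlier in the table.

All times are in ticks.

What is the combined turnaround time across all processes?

Schedule: | A 0-2 | B 2-5 | D 5-15 | F 15-20 | E 20-30 | G 30-32 | C 32-41 |
Completion: A=2  B=5  C=41  D=15  E=30  F=20  G=32
Turnaround = completion − arrival: A=2, B=5, C=40, D=10, E=24, F=14, G=22
Total turnaround = 2 + 5 + 40 + 10 + 24 + 14 + 22 = 117

117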